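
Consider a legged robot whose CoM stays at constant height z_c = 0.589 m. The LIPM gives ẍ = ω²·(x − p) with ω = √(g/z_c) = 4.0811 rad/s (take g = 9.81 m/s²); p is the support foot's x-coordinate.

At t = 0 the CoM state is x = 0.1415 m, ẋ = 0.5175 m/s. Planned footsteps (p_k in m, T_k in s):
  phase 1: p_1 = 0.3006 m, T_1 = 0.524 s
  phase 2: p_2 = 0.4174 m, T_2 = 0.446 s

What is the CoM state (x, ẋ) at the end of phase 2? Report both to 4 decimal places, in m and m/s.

x = -0.8012, ẋ = -4.8739

phase 1: p=0.3006, T=0.524, ωT=2.138496, cosh=4.302250, sinh=4.184418; start (x,ẋ)=(0.141500, 0.517500) → end (x,ẋ)=(0.146713, -0.490541)
phase 2: p=0.4174, T=0.446, ωT=1.820171, cosh=3.167455, sinh=3.005457; start (x,ẋ)=(0.146713, -0.490541) → end (x,ẋ)=(-0.801239, -4.873894)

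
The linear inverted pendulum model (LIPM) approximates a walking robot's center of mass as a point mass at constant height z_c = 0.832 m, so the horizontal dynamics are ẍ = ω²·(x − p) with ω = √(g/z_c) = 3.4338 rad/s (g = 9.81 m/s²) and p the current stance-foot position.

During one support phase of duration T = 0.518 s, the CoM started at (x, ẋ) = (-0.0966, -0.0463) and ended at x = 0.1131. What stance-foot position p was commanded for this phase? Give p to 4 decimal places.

ωT = 3.4338·0.518 = 1.778708; cosh(ωT) = 3.045529, sinh(ωT) = 2.876673
x(T) = p + (x₀−p)·cosh(ωT) + (ẋ₀/ω)·sinh(ωT) ⇒ p·(1 − cosh) = x(T) − x₀·cosh − (ẋ₀/ω)·sinh
numerator   = 0.1131 − (-0.0966)·3.045529 − (-0.0463/3.4338)·2.876673 = 0.446086
denominator = 1 − 3.045529 = -2.045529
p = 0.446086 / -2.045529 = -0.2181

p = -0.2181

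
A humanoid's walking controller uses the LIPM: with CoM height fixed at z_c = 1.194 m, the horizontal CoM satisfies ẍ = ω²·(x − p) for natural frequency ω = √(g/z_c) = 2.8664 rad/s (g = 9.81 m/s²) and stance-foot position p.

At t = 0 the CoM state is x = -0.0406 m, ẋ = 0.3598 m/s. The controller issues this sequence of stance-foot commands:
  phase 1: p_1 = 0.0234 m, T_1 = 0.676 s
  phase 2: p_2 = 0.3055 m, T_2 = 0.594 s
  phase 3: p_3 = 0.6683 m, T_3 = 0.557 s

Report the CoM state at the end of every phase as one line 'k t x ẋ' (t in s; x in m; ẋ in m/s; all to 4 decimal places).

phase 1: p=0.0234, T=0.676, ωT=1.937686, cosh=3.543353, sinh=3.399317; start (x,ẋ)=(-0.040600, 0.359800) → end (x,ẋ)=(0.223319, 0.651295)
phase 2: p=0.3055, T=0.594, ωT=1.702642, cosh=2.835314, sinh=2.653112; start (x,ẋ)=(0.223319, 0.651295) → end (x,ẋ)=(0.675323, 1.221649)
phase 3: p=0.6683, T=0.557, ωT=1.596585, cosh=2.569366, sinh=2.366779; start (x,ẋ)=(0.675323, 1.221649) → end (x,ẋ)=(1.695057, 3.186509)

1 0.6760 0.2233 0.6513
2 1.2700 0.6753 1.2216
3 1.8270 1.6951 3.1865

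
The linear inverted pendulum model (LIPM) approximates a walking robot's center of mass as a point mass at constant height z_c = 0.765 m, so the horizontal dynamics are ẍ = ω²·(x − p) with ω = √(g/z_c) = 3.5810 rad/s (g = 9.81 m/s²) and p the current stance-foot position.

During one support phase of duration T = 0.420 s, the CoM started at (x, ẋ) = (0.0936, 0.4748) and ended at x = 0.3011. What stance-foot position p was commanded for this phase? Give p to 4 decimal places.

p = 0.1495

ωT = 3.5810·0.420 = 1.504020; cosh(ωT) = 2.360988, sinh(ωT) = 2.138753
x(T) = p + (x₀−p)·cosh(ωT) + (ẋ₀/ω)·sinh(ωT) ⇒ p·(1 − cosh) = x(T) − x₀·cosh − (ẋ₀/ω)·sinh
numerator   = 0.3011 − (0.0936)·2.360988 − (0.4748/3.5810)·2.138753 = -0.203463
denominator = 1 − 2.360988 = -1.360988
p = -0.203463 / -1.360988 = 0.1495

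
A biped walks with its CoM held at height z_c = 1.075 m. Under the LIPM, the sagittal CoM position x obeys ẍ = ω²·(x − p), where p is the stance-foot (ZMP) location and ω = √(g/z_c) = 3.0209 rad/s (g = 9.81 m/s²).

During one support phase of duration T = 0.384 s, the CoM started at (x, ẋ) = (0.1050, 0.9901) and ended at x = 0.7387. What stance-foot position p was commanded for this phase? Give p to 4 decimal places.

p = -0.1109

ωT = 3.0209·0.384 = 1.160026; cosh(ωT) = 1.751747, sinh(ωT) = 1.438268
x(T) = p + (x₀−p)·cosh(ωT) + (ẋ₀/ω)·sinh(ωT) ⇒ p·(1 − cosh) = x(T) − x₀·cosh − (ẋ₀/ω)·sinh
numerator   = 0.7387 − (0.1050)·1.751747 − (0.9901/3.0209)·1.438268 = 0.083374
denominator = 1 − 1.751747 = -0.751747
p = 0.083374 / -0.751747 = -0.1109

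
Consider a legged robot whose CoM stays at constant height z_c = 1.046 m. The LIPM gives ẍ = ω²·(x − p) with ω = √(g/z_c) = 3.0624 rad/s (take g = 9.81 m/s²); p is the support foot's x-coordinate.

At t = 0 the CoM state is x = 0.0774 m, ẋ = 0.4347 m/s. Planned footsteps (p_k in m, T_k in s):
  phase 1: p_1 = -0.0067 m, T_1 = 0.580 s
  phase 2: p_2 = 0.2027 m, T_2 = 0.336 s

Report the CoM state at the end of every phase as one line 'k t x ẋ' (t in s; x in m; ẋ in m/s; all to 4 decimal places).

phase 1: p=-0.0067, T=0.580, ωT=1.776192, cosh=3.038300, sinh=2.869018; start (x,ẋ)=(0.077400, 0.434700) → end (x,ẋ)=(0.656071, 2.059659)
phase 2: p=0.2027, T=0.336, ωT=1.028966, cosh=1.577774, sinh=1.220398; start (x,ẋ)=(0.656071, 2.059659) → end (x,ẋ)=(1.738812, 4.944081)

1 0.5800 0.6561 2.0597
2 0.9160 1.7388 4.9441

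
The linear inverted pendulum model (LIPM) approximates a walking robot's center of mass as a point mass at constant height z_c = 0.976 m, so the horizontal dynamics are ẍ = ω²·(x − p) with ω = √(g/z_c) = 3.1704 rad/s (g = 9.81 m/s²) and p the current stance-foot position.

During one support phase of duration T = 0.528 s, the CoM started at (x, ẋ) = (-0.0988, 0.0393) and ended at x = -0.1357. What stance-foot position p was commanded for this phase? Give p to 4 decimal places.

ωT = 3.1704·0.528 = 1.673971; cosh(ωT) = 2.760403, sinh(ωT) = 2.572902
x(T) = p + (x₀−p)·cosh(ωT) + (ẋ₀/ω)·sinh(ωT) ⇒ p·(1 − cosh) = x(T) − x₀·cosh − (ẋ₀/ω)·sinh
numerator   = -0.1357 − (-0.0988)·2.760403 − (0.0393/3.1704)·2.572902 = 0.105134
denominator = 1 − 2.760403 = -1.760403
p = 0.105134 / -1.760403 = -0.0597

p = -0.0597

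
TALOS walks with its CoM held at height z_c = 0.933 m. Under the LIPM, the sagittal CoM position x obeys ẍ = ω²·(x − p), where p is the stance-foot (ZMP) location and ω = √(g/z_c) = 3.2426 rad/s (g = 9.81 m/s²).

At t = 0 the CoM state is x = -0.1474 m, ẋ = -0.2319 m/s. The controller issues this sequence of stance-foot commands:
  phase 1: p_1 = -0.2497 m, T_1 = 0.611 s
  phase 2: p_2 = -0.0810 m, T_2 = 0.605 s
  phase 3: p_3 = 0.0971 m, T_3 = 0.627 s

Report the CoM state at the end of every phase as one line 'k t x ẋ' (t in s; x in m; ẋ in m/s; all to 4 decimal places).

phase 1: p=-0.2497, T=0.611, ωT=1.981229, cosh=3.694773, sinh=3.556874; start (x,ẋ)=(-0.147400, -0.231900) → end (x,ẋ)=(-0.126100, 0.323061)
phase 2: p=-0.0810, T=0.605, ωT=1.961773, cosh=3.626267, sinh=3.485658; start (x,ẋ)=(-0.126100, 0.323061) → end (x,ẋ)=(0.102730, 0.661753)
phase 3: p=0.0971, T=0.627, ωT=2.033110, cosh=3.884366, sinh=3.753438; start (x,ẋ)=(0.102730, 0.661753) → end (x,ẋ)=(0.884976, 2.639018)

1 0.6110 -0.1261 0.3231
2 1.2160 0.1027 0.6618
3 1.8430 0.8850 2.6390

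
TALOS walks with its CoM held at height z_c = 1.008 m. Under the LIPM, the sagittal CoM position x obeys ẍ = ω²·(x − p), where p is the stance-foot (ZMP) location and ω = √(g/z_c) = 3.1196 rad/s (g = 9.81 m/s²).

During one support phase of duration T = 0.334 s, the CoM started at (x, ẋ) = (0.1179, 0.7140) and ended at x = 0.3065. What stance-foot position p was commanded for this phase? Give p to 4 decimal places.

p = 0.2786

ωT = 3.1196·0.334 = 1.041946; cosh(ωT) = 1.593748, sinh(ωT) = 1.240981
x(T) = p + (x₀−p)·cosh(ωT) + (ẋ₀/ω)·sinh(ωT) ⇒ p·(1 − cosh) = x(T) − x₀·cosh − (ẋ₀/ω)·sinh
numerator   = 0.3065 − (0.1179)·1.593748 − (0.7140/3.1196)·1.240981 = -0.165433
denominator = 1 − 1.593748 = -0.593748
p = -0.165433 / -0.593748 = 0.2786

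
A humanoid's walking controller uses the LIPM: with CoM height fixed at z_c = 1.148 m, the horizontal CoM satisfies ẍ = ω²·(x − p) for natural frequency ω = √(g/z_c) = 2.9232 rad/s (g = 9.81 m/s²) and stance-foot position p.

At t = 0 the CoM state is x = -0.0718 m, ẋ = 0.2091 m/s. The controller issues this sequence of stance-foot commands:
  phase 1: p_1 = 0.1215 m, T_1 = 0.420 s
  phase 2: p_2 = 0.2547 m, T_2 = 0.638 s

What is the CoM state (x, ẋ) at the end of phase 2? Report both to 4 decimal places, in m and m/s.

phase 1: p=0.1215, T=0.420, ωT=1.227744, cosh=1.853236, sinh=1.560284; start (x,ẋ)=(-0.071800, 0.209100) → end (x,ẋ)=(-0.125122, -0.494134)
phase 2: p=0.2547, T=0.638, ωT=1.865002, cosh=3.305421, sinh=3.150525; start (x,ẋ)=(-0.125122, -0.494134) → end (x,ẋ)=(-1.533331, -5.131331)

x = -1.5333, ẋ = -5.1313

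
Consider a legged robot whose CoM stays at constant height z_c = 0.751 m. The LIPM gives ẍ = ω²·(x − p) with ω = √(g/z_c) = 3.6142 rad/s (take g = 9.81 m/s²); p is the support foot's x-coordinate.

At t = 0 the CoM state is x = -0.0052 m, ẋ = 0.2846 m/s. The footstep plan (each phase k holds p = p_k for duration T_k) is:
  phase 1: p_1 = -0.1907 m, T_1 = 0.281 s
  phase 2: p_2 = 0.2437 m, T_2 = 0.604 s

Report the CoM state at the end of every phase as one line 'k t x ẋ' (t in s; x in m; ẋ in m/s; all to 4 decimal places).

phase 1: p=-0.1907, T=0.281, ωT=1.015590, cosh=1.561591, sinh=1.199402; start (x,ẋ)=(-0.005200, 0.284600) → end (x,ẋ)=(0.193422, 1.248549)
phase 2: p=0.2437, T=0.604, ωT=2.182977, cosh=4.492692, sinh=4.379987; start (x,ẋ)=(0.193422, 1.248549) → end (x,ẋ)=(1.530911, 4.813435)

1 0.2810 0.1934 1.2485
2 0.8850 1.5309 4.8134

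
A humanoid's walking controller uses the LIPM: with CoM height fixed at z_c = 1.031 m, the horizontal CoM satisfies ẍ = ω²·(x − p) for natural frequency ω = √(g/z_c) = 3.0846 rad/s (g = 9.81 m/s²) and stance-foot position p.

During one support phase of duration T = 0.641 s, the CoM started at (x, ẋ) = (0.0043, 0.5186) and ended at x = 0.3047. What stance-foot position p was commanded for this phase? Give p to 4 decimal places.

ωT = 3.0846·0.641 = 1.977229; cosh(ωT) = 3.680575, sinh(ωT) = 3.542123
x(T) = p + (x₀−p)·cosh(ωT) + (ẋ₀/ω)·sinh(ωT) ⇒ p·(1 − cosh) = x(T) − x₀·cosh − (ẋ₀/ω)·sinh
numerator   = 0.3047 − (0.0043)·3.680575 − (0.5186/3.0846)·3.542123 = -0.306648
denominator = 1 − 3.680575 = -2.680575
p = -0.306648 / -2.680575 = 0.1144

p = 0.1144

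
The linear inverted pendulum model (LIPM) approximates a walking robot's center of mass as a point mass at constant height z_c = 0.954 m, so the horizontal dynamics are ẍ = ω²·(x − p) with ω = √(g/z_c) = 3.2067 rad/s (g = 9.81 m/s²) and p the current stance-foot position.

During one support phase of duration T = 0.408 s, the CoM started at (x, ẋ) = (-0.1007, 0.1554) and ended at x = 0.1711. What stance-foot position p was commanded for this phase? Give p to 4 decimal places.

ωT = 3.2067·0.408 = 1.308334; cosh(ωT) = 1.985136, sinh(ωT) = 1.714866
x(T) = p + (x₀−p)·cosh(ωT) + (ẋ₀/ω)·sinh(ωT) ⇒ p·(1 − cosh) = x(T) − x₀·cosh − (ẋ₀/ω)·sinh
numerator   = 0.1711 − (-0.1007)·1.985136 − (0.1554/3.2067)·1.714866 = 0.287899
denominator = 1 − 1.985136 = -0.985136
p = 0.287899 / -0.985136 = -0.2922

p = -0.2922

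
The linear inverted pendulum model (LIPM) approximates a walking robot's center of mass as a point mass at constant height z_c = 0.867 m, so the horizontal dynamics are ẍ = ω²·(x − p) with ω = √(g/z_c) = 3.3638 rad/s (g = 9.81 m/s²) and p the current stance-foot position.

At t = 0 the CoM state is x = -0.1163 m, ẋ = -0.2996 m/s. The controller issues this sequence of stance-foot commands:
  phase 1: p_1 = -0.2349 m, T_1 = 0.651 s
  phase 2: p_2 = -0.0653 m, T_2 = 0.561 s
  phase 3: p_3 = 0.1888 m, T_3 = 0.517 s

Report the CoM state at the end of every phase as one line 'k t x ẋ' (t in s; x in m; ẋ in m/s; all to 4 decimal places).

phase 1: p=-0.2349, T=0.651, ωT=2.189834, cosh=4.522832, sinh=4.410896; start (x,ẋ)=(-0.116300, -0.299600) → end (x,ẋ)=(-0.091353, 0.404672)
phase 2: p=-0.0653, T=0.561, ωT=1.887092, cosh=3.375829, sinh=3.224317; start (x,ẋ)=(-0.091353, 0.404672) → end (x,ẋ)=(0.234642, 1.083536)
phase 3: p=0.1888, T=0.517, ωT=1.739085, cosh=2.933906, sinh=2.758225; start (x,ẋ)=(0.234642, 1.083536) → end (x,ẋ)=(1.211767, 3.604324)

1 0.6510 -0.0914 0.4047
2 1.2120 0.2346 1.0835
3 1.7290 1.2118 3.6043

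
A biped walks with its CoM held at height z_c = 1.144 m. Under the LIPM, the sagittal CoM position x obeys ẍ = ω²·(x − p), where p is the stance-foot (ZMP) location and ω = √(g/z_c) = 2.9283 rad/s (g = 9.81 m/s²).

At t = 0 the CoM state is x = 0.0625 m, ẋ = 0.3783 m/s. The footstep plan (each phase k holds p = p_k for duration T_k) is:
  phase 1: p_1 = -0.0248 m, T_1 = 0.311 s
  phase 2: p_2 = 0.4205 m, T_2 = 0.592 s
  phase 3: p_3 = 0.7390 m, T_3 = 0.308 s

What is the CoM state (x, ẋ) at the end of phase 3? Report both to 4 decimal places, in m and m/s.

x = 0.9134, ẋ = 0.9860

phase 1: p=-0.0248, T=0.311, ωT=0.910701, cosh=1.444154, sinh=1.041912; start (x,ẋ)=(0.062500, 0.378300) → end (x,ẋ)=(0.235877, 0.812678)
phase 2: p=0.4205, T=0.592, ωT=1.733554, cosh=2.918695, sinh=2.742039; start (x,ẋ)=(0.235877, 0.812678) → end (x,ẋ)=(0.642627, 0.889524)
phase 3: p=0.7390, T=0.308, ωT=0.901916, cosh=1.435056, sinh=1.029265; start (x,ẋ)=(0.642627, 0.889524) → end (x,ẋ)=(0.913357, 0.986050)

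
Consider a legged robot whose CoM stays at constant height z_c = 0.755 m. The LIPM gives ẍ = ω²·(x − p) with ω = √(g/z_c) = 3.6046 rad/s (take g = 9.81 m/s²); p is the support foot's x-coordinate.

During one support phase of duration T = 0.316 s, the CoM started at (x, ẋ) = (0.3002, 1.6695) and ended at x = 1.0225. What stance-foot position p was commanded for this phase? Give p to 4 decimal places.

ωT = 3.6046·0.316 = 1.139054; cosh(ωT) = 1.721966, sinh(ωT) = 1.401844
x(T) = p + (x₀−p)·cosh(ωT) + (ẋ₀/ω)·sinh(ωT) ⇒ p·(1 − cosh) = x(T) − x₀·cosh − (ẋ₀/ω)·sinh
numerator   = 1.0225 − (0.3002)·1.721966 − (1.6695/3.6046)·1.401844 = -0.143710
denominator = 1 − 1.721966 = -0.721966
p = -0.143710 / -0.721966 = 0.1991

p = 0.1991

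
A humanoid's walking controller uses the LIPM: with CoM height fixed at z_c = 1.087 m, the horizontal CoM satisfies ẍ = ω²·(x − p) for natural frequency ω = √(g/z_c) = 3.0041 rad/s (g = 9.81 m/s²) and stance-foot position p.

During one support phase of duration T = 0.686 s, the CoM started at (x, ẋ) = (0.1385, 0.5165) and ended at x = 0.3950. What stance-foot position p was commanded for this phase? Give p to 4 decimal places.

ωT = 3.0041·0.686 = 2.060813; cosh(ωT) = 3.989849, sinh(ωT) = 3.862499
x(T) = p + (x₀−p)·cosh(ωT) + (ẋ₀/ω)·sinh(ωT) ⇒ p·(1 − cosh) = x(T) − x₀·cosh − (ẋ₀/ω)·sinh
numerator   = 0.3950 − (0.1385)·3.989849 − (0.5165/3.0041)·3.862499 = -0.821680
denominator = 1 − 3.989849 = -2.989849
p = -0.821680 / -2.989849 = 0.2748

p = 0.2748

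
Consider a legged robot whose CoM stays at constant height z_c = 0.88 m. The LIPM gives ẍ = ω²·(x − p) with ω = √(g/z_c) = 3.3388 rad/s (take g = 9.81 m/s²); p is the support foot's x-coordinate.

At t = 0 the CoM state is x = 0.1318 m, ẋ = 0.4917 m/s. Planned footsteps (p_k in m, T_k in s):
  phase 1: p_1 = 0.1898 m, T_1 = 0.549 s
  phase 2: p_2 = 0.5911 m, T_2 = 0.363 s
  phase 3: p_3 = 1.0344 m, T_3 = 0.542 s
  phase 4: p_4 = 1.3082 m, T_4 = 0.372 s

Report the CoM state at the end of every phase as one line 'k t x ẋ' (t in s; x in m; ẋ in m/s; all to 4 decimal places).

1 0.5490 0.4525 0.9866
2 0.9120 0.7900 1.0956
3 1.4540 1.2434 1.0108
4 1.8260 1.6671 1.5526

phase 1: p=0.1898, T=0.549, ωT=1.833001, cosh=3.206278, sinh=3.046346; start (x,ẋ)=(0.131800, 0.491700) → end (x,ẋ)=(0.452467, 0.986601)
phase 2: p=0.5911, T=0.363, ωT=1.211984, cosh=1.828876, sinh=1.531270; start (x,ẋ)=(0.452467, 0.986601) → end (x,ẋ)=(0.790040, 1.095593)
phase 3: p=1.0344, T=0.542, ωT=1.809630, cosh=3.135950, sinh=2.972235; start (x,ẋ)=(0.790040, 1.095593) → end (x,ẋ)=(1.243408, 1.010772)
phase 4: p=1.3082, T=0.372, ωT=1.242034, cosh=1.875722, sinh=1.586926; start (x,ẋ)=(1.243408, 1.010772) → end (x,ẋ)=(1.667087, 1.552634)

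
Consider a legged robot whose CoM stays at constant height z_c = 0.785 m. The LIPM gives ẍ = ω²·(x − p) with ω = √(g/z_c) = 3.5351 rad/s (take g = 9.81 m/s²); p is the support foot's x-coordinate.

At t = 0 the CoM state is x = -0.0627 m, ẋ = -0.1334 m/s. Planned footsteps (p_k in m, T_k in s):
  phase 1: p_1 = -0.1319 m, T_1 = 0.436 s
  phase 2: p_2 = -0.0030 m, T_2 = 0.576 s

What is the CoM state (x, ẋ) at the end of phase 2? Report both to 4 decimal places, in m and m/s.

phase 1: p=-0.1319, T=0.436, ωT=1.541304, cosh=2.442388, sinh=2.228287; start (x,ẋ)=(-0.062700, -0.133400) → end (x,ẋ)=(-0.046973, 0.219289)
phase 2: p=-0.0030, T=0.576, ωT=2.036218, cosh=3.896048, sinh=3.765527; start (x,ẋ)=(-0.046973, 0.219289) → end (x,ẋ)=(0.059262, 0.269012)

x = 0.0593, ẋ = 0.2690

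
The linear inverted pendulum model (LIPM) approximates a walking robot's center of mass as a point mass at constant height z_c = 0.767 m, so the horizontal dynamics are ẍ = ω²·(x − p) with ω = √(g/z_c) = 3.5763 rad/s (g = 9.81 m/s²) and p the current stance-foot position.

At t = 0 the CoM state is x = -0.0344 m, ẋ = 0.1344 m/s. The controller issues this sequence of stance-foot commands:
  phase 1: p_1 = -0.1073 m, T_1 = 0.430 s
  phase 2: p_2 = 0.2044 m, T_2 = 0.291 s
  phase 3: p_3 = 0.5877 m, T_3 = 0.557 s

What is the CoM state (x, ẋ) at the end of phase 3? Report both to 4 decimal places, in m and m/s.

x = 1.2509, ẋ = 2.6111

phase 1: p=-0.1073, T=0.430, ωT=1.537809, cosh=2.434616, sinh=2.219765; start (x,ẋ)=(-0.034400, 0.134400) → end (x,ẋ)=(0.153604, 0.905932)
phase 2: p=0.2044, T=0.291, ωT=1.040703, cosh=1.592207, sinh=1.239001; start (x,ẋ)=(0.153604, 0.905932) → end (x,ẋ)=(0.437380, 1.217353)
phase 3: p=0.5877, T=0.557, ωT=1.991999, cosh=3.733298, sinh=3.596875; start (x,ẋ)=(0.437380, 1.217353) → end (x,ẋ)=(1.250868, 2.611101)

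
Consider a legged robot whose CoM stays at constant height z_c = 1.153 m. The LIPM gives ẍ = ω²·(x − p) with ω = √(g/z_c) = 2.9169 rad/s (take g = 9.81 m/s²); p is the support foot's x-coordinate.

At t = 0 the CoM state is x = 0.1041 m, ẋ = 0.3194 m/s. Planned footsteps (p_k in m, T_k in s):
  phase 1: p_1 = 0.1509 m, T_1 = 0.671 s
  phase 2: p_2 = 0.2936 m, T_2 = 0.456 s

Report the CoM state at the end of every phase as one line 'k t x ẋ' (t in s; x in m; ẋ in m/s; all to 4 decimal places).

phase 1: p=0.1509, T=0.671, ωT=1.957240, cosh=3.610503, sinh=3.469256; start (x,ẋ)=(0.104100, 0.319400) → end (x,ẋ)=(0.361811, 0.679604)
phase 2: p=0.2936, T=0.456, ωT=1.330106, cosh=2.022947, sinh=1.758498; start (x,ẋ)=(0.361811, 0.679604) → end (x,ẋ)=(0.841297, 1.724683)

1 0.6710 0.3618 0.6796
2 1.1270 0.8413 1.7247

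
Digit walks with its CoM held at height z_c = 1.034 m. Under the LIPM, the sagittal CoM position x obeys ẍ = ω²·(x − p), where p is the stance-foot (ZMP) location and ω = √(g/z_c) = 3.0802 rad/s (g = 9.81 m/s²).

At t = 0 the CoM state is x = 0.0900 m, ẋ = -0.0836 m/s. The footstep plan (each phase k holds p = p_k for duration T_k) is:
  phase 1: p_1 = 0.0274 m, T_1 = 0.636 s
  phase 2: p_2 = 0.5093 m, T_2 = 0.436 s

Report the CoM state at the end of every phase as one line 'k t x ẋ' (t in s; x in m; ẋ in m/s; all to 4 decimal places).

1 0.6360 0.1595 0.3678
2 1.0720 0.0068 -1.1706

phase 1: p=0.0274, T=0.636, ωT=1.959007, cosh=3.616640, sinh=3.475642; start (x,ẋ)=(0.090000, -0.083600) → end (x,ẋ)=(0.159469, 0.367824)
phase 2: p=0.5093, T=0.436, ωT=1.342967, cosh=2.045731, sinh=1.784661; start (x,ẋ)=(0.159469, 0.367824) → end (x,ẋ)=(0.006756, -1.170592)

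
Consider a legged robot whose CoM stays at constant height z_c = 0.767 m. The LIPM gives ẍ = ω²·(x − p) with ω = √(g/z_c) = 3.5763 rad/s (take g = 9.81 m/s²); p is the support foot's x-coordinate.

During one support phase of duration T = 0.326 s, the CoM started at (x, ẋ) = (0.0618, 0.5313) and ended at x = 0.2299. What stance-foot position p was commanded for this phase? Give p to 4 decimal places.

p = 0.1238

ωT = 3.5763·0.326 = 1.165874; cosh(ωT) = 1.760188, sinh(ωT) = 1.448538
x(T) = p + (x₀−p)·cosh(ωT) + (ẋ₀/ω)·sinh(ωT) ⇒ p·(1 − cosh) = x(T) − x₀·cosh − (ẋ₀/ω)·sinh
numerator   = 0.2299 − (0.0618)·1.760188 − (0.5313/3.5763)·1.448538 = -0.094076
denominator = 1 − 1.760188 = -0.760188
p = -0.094076 / -0.760188 = 0.1238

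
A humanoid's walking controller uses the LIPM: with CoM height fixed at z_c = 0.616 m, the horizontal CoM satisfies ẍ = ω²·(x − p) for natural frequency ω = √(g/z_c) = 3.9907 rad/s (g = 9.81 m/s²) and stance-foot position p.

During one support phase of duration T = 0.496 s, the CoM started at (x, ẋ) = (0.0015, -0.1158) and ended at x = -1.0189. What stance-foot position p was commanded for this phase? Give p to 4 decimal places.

p = 0.3428

ωT = 3.9907·0.496 = 1.979387; cosh(ωT) = 3.688230, sinh(ωT) = 3.550076
x(T) = p + (x₀−p)·cosh(ωT) + (ẋ₀/ω)·sinh(ωT) ⇒ p·(1 − cosh) = x(T) − x₀·cosh − (ẋ₀/ω)·sinh
numerator   = -1.0189 − (0.0015)·3.688230 − (-0.1158/3.9907)·3.550076 = -0.921418
denominator = 1 − 3.688230 = -2.688230
p = -0.921418 / -2.688230 = 0.3428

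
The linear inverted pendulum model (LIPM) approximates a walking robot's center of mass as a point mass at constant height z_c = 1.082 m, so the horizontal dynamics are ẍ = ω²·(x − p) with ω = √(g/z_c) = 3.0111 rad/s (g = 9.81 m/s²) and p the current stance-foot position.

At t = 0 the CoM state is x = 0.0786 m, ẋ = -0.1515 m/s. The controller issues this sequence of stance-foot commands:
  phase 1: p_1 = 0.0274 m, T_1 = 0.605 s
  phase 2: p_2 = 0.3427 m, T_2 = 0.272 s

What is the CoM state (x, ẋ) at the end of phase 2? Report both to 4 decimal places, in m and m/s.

phase 1: p=0.0274, T=0.605, ωT=1.821715, cosh=3.172102, sinh=3.010354; start (x,ẋ)=(0.078600, -0.151500) → end (x,ẋ)=(0.038349, -0.016472)
phase 2: p=0.3427, T=0.272, ωT=0.819019, cosh=1.354569, sinh=0.913705; start (x,ẋ)=(0.038349, -0.016472) → end (x,ẋ)=(-0.074563, -0.859660)

x = -0.0746, ẋ = -0.8597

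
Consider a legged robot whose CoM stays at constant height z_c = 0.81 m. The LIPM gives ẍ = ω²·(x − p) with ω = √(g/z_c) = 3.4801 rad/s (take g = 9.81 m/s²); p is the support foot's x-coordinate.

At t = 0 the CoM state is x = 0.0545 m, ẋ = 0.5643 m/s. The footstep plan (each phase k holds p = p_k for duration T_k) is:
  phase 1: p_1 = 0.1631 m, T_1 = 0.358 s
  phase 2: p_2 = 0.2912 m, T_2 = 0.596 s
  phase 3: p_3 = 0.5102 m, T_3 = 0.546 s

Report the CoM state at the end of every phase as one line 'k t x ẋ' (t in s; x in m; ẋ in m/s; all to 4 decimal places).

1 0.3580 0.2172 0.4594
2 0.9540 0.5092 0.8487
3 1.5000 1.3039 2.8896

phase 1: p=0.1631, T=0.358, ωT=1.245876, cosh=1.881833, sinh=1.594144; start (x,ẋ)=(0.054500, 0.564300) → end (x,ẋ)=(0.217224, 0.459429)
phase 2: p=0.2912, T=0.596, ωT=2.074140, cosh=4.041681, sinh=3.916016; start (x,ẋ)=(0.217224, 0.459429) → end (x,ẋ)=(0.509191, 0.848716)
phase 3: p=0.5102, T=0.546, ωT=1.900135, cosh=3.418171, sinh=3.268623; start (x,ẋ)=(0.509191, 0.848716) → end (x,ẋ)=(1.303892, 2.889578)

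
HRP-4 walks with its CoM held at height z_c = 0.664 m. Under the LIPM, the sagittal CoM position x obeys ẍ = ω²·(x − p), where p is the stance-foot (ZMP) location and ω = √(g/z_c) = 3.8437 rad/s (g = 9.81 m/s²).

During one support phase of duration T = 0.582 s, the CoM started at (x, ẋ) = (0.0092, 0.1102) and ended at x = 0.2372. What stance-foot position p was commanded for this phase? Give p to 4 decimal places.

ωT = 3.8437·0.582 = 2.237033; cosh(ωT) = 4.736141, sinh(ωT) = 4.629366
x(T) = p + (x₀−p)·cosh(ωT) + (ẋ₀/ω)·sinh(ωT) ⇒ p·(1 − cosh) = x(T) − x₀·cosh − (ẋ₀/ω)·sinh
numerator   = 0.2372 − (0.0092)·4.736141 − (0.1102/3.8437)·4.629366 = 0.060902
denominator = 1 − 4.736141 = -3.736141
p = 0.060902 / -3.736141 = -0.0163

p = -0.0163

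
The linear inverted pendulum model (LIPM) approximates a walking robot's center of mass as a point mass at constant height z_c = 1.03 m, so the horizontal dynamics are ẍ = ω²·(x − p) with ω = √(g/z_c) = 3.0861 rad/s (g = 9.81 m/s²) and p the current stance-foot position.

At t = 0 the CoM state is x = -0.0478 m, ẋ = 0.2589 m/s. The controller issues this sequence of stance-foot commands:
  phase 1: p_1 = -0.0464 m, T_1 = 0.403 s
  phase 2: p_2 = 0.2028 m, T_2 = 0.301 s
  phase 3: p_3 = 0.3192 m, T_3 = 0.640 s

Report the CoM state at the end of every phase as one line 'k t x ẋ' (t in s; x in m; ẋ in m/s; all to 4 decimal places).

1 0.4030 0.0844 0.4794
2 0.7040 0.1955 0.3111
3 1.3440 0.2210 -0.2070

phase 1: p=-0.0464, T=0.403, ωT=1.243698, cosh=1.878366, sinh=1.590051; start (x,ẋ)=(-0.047800, 0.258900) → end (x,ẋ)=(0.084363, 0.479439)
phase 2: p=0.2028, T=0.301, ωT=0.928916, cosh=1.463373, sinh=1.068391; start (x,ẋ)=(0.084363, 0.479439) → end (x,ẋ)=(0.195462, 0.311093)
phase 3: p=0.3192, T=0.640, ωT=1.975104, cosh=3.673058, sinh=3.534311; start (x,ẋ)=(0.195462, 0.311093) → end (x,ẋ)=(0.220979, -0.206975)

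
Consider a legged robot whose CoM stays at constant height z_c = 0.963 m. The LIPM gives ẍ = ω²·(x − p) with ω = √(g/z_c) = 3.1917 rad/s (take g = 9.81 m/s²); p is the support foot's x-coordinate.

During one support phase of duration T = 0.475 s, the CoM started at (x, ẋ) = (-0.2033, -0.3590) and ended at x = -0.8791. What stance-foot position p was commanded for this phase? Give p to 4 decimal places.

p = 0.1082

ωT = 3.1917·0.475 = 1.516057; cosh(ωT) = 2.386905, sinh(ωT) = 2.167329
x(T) = p + (x₀−p)·cosh(ωT) + (ẋ₀/ω)·sinh(ωT) ⇒ p·(1 − cosh) = x(T) − x₀·cosh − (ẋ₀/ω)·sinh
numerator   = -0.8791 − (-0.2033)·2.386905 − (-0.3590/3.1917)·2.167329 = -0.150063
denominator = 1 − 2.386905 = -1.386905
p = -0.150063 / -1.386905 = 0.1082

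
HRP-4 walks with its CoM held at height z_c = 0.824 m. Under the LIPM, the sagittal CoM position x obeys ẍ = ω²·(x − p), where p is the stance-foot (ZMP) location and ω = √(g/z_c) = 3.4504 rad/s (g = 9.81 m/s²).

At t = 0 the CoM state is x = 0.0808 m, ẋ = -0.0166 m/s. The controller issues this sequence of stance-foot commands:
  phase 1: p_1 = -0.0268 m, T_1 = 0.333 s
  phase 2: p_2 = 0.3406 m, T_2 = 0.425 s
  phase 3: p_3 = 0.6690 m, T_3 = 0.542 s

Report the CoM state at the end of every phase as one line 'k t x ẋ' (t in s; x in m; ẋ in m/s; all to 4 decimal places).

phase 1: p=-0.0268, T=0.333, ωT=1.148983, cosh=1.735971, sinh=1.419012; start (x,ẋ)=(0.080800, -0.016600) → end (x,ẋ)=(0.153164, 0.498010)
phase 2: p=0.3406, T=0.425, ωT=1.466420, cosh=2.282221, sinh=2.051471; start (x,ẋ)=(0.153164, 0.498010) → end (x,ẋ)=(0.208925, -0.190181)
phase 3: p=0.6690, T=0.542, ωT=1.870117, cosh=3.321580, sinh=3.167474; start (x,ẋ)=(0.208925, -0.190181) → end (x,ẋ)=(-1.033761, -5.659881)

1 0.3330 0.1532 0.4980
2 0.7580 0.2089 -0.1902
3 1.3000 -1.0338 -5.6599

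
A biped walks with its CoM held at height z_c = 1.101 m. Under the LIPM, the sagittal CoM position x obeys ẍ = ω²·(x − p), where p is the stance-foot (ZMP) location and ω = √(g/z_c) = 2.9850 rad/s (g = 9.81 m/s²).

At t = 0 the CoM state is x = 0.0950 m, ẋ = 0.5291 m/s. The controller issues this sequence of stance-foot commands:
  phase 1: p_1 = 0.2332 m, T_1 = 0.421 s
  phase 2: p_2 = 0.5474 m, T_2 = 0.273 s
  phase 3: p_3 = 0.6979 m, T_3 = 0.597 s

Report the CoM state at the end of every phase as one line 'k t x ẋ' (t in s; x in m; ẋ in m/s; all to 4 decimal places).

1 0.4210 0.2569 0.3388
2 0.6940 0.2581 -0.3298
3 1.2910 -0.9647 -4.7974

phase 1: p=0.2332, T=0.421, ωT=1.256685, cosh=1.899175, sinh=1.614579; start (x,ẋ)=(0.095000, 0.529100) → end (x,ẋ)=(0.256923, 0.338796)
phase 2: p=0.5474, T=0.273, ωT=0.814905, cosh=1.350821, sinh=0.908140; start (x,ẋ)=(0.256923, 0.338796) → end (x,ẋ)=(0.258091, -0.329772)
phase 3: p=0.6979, T=0.597, ωT=1.782045, cosh=3.055145, sinh=2.886851; start (x,ẋ)=(0.258091, -0.329772) → end (x,ẋ)=(-0.964709, -4.797446)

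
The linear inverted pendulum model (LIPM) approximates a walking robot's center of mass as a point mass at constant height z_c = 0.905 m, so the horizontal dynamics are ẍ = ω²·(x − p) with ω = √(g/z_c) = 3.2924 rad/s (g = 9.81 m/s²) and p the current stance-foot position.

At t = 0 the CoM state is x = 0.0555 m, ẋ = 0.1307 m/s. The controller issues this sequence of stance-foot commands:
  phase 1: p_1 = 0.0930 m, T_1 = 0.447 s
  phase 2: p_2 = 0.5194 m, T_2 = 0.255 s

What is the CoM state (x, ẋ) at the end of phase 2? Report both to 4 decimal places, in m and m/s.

phase 1: p=0.0930, T=0.447, ωT=1.471703, cosh=2.293091, sinh=2.063557; start (x,ẋ)=(0.055500, 0.130700) → end (x,ẋ)=(0.088927, 0.044930)
phase 2: p=0.5194, T=0.255, ωT=0.839562, cosh=1.373626, sinh=0.941726; start (x,ẋ)=(0.088927, 0.044930) → end (x,ẋ)=(-0.059057, -1.272982)

x = -0.0591, ẋ = -1.2730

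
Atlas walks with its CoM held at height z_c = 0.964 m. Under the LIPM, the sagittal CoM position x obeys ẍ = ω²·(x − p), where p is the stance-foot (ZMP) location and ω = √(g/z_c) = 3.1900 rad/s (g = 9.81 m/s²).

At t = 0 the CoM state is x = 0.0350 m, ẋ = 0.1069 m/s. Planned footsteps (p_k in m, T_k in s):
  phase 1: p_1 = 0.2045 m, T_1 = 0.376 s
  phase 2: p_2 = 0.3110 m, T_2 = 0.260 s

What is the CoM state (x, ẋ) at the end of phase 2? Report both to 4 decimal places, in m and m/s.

phase 1: p=0.2045, T=0.376, ωT=1.199440, cosh=1.809811, sinh=1.508448; start (x,ẋ)=(0.035000, 0.106900) → end (x,ẋ)=(-0.051713, -0.622156)
phase 2: p=0.3110, T=0.260, ωT=0.829400, cosh=1.364127, sinh=0.927816; start (x,ẋ)=(-0.051713, -0.622156) → end (x,ẋ)=(-0.364742, -1.922235)

x = -0.3647, ẋ = -1.9222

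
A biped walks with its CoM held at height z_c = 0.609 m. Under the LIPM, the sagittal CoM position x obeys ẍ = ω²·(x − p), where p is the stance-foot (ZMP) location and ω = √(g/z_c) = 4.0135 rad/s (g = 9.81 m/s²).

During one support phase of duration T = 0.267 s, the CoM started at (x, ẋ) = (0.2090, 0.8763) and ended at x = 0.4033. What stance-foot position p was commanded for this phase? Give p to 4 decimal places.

ωT = 4.0135·0.267 = 1.071605; cosh(ωT) = 1.631260, sinh(ωT) = 1.288801
x(T) = p + (x₀−p)·cosh(ωT) + (ẋ₀/ω)·sinh(ωT) ⇒ p·(1 − cosh) = x(T) − x₀·cosh − (ẋ₀/ω)·sinh
numerator   = 0.4033 − (0.2090)·1.631260 − (0.8763/4.0135)·1.288801 = -0.219028
denominator = 1 − 1.631260 = -0.631260
p = -0.219028 / -0.631260 = 0.3470

p = 0.3470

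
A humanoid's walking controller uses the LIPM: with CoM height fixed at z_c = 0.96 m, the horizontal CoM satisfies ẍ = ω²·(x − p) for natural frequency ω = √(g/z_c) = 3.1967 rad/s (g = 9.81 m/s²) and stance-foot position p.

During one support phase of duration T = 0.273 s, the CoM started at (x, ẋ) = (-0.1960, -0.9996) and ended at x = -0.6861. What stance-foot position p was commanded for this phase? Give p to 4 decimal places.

ωT = 3.1967·0.273 = 0.872699; cosh(ωT) = 1.405592, sinh(ωT) = 0.987770
x(T) = p + (x₀−p)·cosh(ωT) + (ẋ₀/ω)·sinh(ωT) ⇒ p·(1 − cosh) = x(T) − x₀·cosh − (ẋ₀/ω)·sinh
numerator   = -0.6861 − (-0.1960)·1.405592 − (-0.9996/3.1967)·0.987770 = -0.101731
denominator = 1 − 1.405592 = -0.405592
p = -0.101731 / -0.405592 = 0.2508

p = 0.2508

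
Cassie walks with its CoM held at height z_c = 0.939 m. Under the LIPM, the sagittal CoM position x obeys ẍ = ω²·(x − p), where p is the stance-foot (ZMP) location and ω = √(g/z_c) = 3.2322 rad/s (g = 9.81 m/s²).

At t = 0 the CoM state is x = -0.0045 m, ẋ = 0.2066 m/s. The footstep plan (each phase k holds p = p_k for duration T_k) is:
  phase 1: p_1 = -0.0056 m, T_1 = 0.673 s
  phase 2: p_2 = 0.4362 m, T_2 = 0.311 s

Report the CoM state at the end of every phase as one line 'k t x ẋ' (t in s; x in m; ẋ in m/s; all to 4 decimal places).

1 0.6730 0.2771 0.9367
2 0.9840 0.5326 0.8425

phase 1: p=-0.0056, T=0.673, ωT=2.175271, cosh=4.459072, sinh=4.345495; start (x,ẋ)=(-0.004500, 0.206600) → end (x,ẋ)=(0.277066, 0.936694)
phase 2: p=0.4362, T=0.311, ωT=1.005214, cosh=1.549229, sinh=1.183263; start (x,ẋ)=(0.277066, 0.936694) → end (x,ẋ)=(0.532576, 0.842540)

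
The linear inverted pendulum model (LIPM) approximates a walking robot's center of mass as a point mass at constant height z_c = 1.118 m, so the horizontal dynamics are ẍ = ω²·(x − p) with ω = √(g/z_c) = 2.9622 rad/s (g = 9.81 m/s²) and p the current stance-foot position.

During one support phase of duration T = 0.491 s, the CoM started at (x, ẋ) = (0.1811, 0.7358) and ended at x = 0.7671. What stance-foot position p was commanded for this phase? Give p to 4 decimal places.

p = 0.1150

ωT = 2.9622·0.491 = 1.454440; cosh(ωT) = 2.257808, sinh(ωT) = 2.024277
x(T) = p + (x₀−p)·cosh(ωT) + (ẋ₀/ω)·sinh(ωT) ⇒ p·(1 − cosh) = x(T) − x₀·cosh − (ẋ₀/ω)·sinh
numerator   = 0.7671 − (0.1811)·2.257808 − (0.7358/2.9622)·2.024277 = -0.144612
denominator = 1 − 2.257808 = -1.257808
p = -0.144612 / -1.257808 = 0.1150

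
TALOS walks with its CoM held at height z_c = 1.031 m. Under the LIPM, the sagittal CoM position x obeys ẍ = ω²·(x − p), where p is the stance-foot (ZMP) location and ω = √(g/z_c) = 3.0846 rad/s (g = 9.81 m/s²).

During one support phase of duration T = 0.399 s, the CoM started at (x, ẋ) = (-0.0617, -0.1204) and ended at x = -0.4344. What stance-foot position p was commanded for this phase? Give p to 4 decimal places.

p = 0.3015

ωT = 3.0846·0.399 = 1.230755; cosh(ωT) = 1.857943, sinh(ωT) = 1.565872
x(T) = p + (x₀−p)·cosh(ωT) + (ẋ₀/ω)·sinh(ωT) ⇒ p·(1 − cosh) = x(T) − x₀·cosh − (ẋ₀/ω)·sinh
numerator   = -0.4344 − (-0.0617)·1.857943 − (-0.1204/3.0846)·1.565872 = -0.258645
denominator = 1 − 1.857943 = -0.857943
p = -0.258645 / -0.857943 = 0.3015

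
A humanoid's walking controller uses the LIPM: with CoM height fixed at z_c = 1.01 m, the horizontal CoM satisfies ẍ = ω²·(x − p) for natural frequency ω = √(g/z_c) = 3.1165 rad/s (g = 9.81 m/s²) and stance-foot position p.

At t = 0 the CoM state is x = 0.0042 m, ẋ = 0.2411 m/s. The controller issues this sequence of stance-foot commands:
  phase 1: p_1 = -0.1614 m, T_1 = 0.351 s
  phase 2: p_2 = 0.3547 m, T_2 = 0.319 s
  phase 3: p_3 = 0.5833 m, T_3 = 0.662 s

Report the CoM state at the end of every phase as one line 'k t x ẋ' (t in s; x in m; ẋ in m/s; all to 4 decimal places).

1 0.3510 0.2161 1.0844
2 0.6700 0.5476 1.1622
3 1.3320 1.8842 4.2161

phase 1: p=-0.1614, T=0.351, ωT=1.093891, cosh=1.660391, sinh=1.325480; start (x,ẋ)=(0.004200, 0.241100) → end (x,ẋ)=(0.216103, 1.084390)
phase 2: p=0.3547, T=0.319, ωT=0.994163, cosh=1.536248, sinh=1.166215; start (x,ẋ)=(0.216103, 1.084390) → end (x,ẋ)=(0.547567, 1.162161)
phase 3: p=0.5833, T=0.662, ωT=2.063123, cosh=3.998784, sinh=3.871727; start (x,ẋ)=(0.547567, 1.162161) → end (x,ẋ)=(1.884200, 4.216066)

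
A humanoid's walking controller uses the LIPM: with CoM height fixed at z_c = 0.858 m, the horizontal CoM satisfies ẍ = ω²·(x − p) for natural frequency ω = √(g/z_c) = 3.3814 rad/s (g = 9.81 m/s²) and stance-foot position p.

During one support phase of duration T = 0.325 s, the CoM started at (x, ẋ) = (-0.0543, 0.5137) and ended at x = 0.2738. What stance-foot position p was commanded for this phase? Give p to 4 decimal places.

ωT = 3.3814·0.325 = 1.098955; cosh(ωT) = 1.667124, sinh(ωT) = 1.333905
x(T) = p + (x₀−p)·cosh(ωT) + (ẋ₀/ω)·sinh(ωT) ⇒ p·(1 − cosh) = x(T) − x₀·cosh − (ẋ₀/ω)·sinh
numerator   = 0.2738 − (-0.0543)·1.667124 − (0.5137/3.3814)·1.333905 = 0.161679
denominator = 1 − 1.667124 = -0.667124
p = 0.161679 / -0.667124 = -0.2424

p = -0.2424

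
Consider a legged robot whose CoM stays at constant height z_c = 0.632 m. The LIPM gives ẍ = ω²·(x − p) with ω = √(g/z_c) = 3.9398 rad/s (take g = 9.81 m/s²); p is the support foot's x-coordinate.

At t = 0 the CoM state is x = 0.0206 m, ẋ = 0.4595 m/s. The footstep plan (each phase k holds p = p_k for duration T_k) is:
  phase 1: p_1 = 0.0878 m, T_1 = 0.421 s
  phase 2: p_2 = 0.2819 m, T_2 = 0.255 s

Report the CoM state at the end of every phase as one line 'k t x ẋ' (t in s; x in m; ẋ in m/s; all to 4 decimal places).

phase 1: p=0.0878, T=0.421, ωT=1.658656, cosh=2.721320, sinh=2.530926; start (x,ẋ)=(0.020600, 0.459500) → end (x,ẋ)=(0.200110, 0.580373)
phase 2: p=0.2819, T=0.255, ωT=1.004649, cosh=1.548561, sinh=1.182388; start (x,ẋ)=(0.200110, 0.580373) → end (x,ẋ)=(0.329421, 0.517733)

1 0.4210 0.2001 0.5804
2 0.6760 0.3294 0.5177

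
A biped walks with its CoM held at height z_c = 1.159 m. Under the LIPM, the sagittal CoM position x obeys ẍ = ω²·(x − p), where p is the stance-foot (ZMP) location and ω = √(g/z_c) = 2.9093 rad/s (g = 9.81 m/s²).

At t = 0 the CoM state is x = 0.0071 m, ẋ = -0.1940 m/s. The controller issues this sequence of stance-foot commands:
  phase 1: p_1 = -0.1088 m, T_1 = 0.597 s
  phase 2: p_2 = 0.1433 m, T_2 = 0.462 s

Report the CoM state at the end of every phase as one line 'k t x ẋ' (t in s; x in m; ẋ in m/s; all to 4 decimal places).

1 0.5970 0.0470 0.3598
2 1.0590 0.1672 0.2364

phase 1: p=-0.1088, T=0.597, ωT=1.736852, cosh=2.927755, sinh=2.751682; start (x,ẋ)=(0.007100, -0.194000) → end (x,ẋ)=(0.047037, 0.359849)
phase 2: p=0.1433, T=0.462, ωT=1.344097, cosh=2.047748, sinh=1.786973; start (x,ẋ)=(0.047037, 0.359849) → end (x,ẋ)=(0.167207, 0.236426)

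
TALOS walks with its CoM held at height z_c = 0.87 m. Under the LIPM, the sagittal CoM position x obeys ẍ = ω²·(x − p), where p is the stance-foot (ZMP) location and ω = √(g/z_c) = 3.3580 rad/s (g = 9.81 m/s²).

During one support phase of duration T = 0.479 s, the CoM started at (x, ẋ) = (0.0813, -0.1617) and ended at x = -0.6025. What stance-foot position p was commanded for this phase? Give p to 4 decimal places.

p = 0.4370

ωT = 3.3580·0.479 = 1.608482; cosh(ωT) = 2.597707, sinh(ωT) = 2.397516
x(T) = p + (x₀−p)·cosh(ωT) + (ẋ₀/ω)·sinh(ωT) ⇒ p·(1 − cosh) = x(T) − x₀·cosh − (ẋ₀/ω)·sinh
numerator   = -0.6025 − (0.0813)·2.597707 − (-0.1617/3.3580)·2.397516 = -0.698244
denominator = 1 − 2.597707 = -1.597707
p = -0.698244 / -1.597707 = 0.4370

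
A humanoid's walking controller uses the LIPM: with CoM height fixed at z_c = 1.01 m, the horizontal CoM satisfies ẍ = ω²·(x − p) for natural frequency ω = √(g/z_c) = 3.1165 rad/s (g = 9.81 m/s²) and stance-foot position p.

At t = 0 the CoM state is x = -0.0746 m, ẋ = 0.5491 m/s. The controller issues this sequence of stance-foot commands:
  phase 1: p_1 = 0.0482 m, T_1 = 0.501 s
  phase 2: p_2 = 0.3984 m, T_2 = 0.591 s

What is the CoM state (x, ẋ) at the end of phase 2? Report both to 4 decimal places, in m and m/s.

phase 1: p=0.0482, T=0.501, ωT=1.561366, cosh=2.487589, sinh=2.277740; start (x,ẋ)=(-0.074600, 0.549100) → end (x,ẋ)=(0.144042, 0.494230)
phase 2: p=0.3984, T=0.591, ωT=1.841851, cosh=3.233365, sinh=3.074842; start (x,ẋ)=(0.144042, 0.494230) → end (x,ẋ)=(0.063591, -0.839423)

x = 0.0636, ẋ = -0.8394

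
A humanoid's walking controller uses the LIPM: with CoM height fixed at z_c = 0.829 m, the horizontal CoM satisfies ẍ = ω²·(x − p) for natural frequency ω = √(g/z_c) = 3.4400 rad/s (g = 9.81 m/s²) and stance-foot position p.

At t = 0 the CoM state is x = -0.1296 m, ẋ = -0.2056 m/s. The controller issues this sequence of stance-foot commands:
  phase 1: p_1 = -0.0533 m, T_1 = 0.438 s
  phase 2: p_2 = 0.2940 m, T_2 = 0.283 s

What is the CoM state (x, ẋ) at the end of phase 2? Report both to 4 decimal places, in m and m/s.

phase 1: p=-0.0533, T=0.438, ωT=1.506720, cosh=2.366772, sinh=2.145136; start (x,ẋ)=(-0.129600, -0.205600) → end (x,ẋ)=(-0.362094, -1.049646)
phase 2: p=0.2940, T=0.283, ωT=0.973520, cosh=1.512499, sinh=1.134748; start (x,ẋ)=(-0.362094, -1.049646) → end (x,ẋ)=(-1.044587, -4.148672)

x = -1.0446, ẋ = -4.1487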